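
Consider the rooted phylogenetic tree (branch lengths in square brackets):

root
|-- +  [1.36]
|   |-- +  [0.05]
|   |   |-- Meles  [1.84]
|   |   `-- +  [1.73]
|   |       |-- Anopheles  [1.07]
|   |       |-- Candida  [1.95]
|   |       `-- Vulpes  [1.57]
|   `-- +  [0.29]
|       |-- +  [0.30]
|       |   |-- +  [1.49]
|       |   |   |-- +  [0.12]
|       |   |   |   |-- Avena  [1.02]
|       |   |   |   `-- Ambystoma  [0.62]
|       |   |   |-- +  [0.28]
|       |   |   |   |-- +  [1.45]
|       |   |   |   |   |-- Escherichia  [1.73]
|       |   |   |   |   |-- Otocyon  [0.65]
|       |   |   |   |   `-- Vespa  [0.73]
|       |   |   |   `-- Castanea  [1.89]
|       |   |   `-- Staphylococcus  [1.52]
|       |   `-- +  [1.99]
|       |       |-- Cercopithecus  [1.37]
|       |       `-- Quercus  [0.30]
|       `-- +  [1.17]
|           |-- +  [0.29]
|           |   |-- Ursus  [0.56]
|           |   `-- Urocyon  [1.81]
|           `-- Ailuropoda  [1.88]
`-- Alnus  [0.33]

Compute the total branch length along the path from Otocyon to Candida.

The path runs Otocyon → … → MRCA → … → Candida; the MRCA is the node subtending ((Meles,(Anopheles,Candida,Vulpes)),((((Avena,Ambystoma),((Escherichia,Otocyon,Vespa),Castanea),Staphylococcus),(Cercopithecus,Quercus)),((Ursus,Urocyon),Ailuropoda))).
Branch lengths along that path: 0.65 + 1.45 + 0.28 + 1.49 + 0.30 + 0.29 + 0.05 + 1.73 + 1.95 = 8.19.

8.19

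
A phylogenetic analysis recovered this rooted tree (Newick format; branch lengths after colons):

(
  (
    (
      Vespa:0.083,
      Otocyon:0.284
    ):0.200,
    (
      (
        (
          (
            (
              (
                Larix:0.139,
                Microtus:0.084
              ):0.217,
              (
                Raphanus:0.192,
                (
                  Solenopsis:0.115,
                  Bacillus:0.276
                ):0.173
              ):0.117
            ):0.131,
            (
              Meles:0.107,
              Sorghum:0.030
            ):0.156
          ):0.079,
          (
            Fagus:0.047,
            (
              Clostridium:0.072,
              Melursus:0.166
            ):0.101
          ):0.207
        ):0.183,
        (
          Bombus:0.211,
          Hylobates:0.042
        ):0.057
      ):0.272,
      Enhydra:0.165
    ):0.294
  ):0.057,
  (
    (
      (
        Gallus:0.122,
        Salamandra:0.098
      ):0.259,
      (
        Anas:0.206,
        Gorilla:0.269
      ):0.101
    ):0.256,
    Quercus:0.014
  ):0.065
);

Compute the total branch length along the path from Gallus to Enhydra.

1.218

The path runs Gallus → … → MRCA → … → Enhydra; the MRCA is the root of the tree.
Branch lengths along that path: 0.122 + 0.259 + 0.256 + 0.065 + 0.057 + 0.294 + 0.165 = 1.218.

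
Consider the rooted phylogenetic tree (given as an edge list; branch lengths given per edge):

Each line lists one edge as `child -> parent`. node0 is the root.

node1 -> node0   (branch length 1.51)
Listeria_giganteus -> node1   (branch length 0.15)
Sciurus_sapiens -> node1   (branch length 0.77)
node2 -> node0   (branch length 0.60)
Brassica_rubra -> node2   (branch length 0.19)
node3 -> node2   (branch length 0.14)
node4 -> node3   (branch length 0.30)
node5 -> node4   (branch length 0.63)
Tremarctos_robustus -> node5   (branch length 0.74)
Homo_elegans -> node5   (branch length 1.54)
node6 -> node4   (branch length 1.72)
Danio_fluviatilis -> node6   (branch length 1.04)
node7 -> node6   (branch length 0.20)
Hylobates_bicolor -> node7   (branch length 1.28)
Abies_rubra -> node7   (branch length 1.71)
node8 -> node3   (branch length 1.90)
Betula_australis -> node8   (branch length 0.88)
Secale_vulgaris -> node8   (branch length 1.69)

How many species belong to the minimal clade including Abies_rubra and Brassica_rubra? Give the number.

8

The MRCA of Abies_rubra and Brassica_rubra is the node subtending (Brassica_rubra,(((Tremarctos_robustus,Homo_elegans),(Danio_fluviatilis,(Hylobates_bicolor,Abies_rubra))),(Betula_australis,Secale_vulgaris))).
That clade contains 8 terminal taxa: Abies_rubra, Betula_australis, Brassica_rubra, Danio_fluviatilis, Homo_elegans, Hylobates_bicolor, Secale_vulgaris, Tremarctos_robustus.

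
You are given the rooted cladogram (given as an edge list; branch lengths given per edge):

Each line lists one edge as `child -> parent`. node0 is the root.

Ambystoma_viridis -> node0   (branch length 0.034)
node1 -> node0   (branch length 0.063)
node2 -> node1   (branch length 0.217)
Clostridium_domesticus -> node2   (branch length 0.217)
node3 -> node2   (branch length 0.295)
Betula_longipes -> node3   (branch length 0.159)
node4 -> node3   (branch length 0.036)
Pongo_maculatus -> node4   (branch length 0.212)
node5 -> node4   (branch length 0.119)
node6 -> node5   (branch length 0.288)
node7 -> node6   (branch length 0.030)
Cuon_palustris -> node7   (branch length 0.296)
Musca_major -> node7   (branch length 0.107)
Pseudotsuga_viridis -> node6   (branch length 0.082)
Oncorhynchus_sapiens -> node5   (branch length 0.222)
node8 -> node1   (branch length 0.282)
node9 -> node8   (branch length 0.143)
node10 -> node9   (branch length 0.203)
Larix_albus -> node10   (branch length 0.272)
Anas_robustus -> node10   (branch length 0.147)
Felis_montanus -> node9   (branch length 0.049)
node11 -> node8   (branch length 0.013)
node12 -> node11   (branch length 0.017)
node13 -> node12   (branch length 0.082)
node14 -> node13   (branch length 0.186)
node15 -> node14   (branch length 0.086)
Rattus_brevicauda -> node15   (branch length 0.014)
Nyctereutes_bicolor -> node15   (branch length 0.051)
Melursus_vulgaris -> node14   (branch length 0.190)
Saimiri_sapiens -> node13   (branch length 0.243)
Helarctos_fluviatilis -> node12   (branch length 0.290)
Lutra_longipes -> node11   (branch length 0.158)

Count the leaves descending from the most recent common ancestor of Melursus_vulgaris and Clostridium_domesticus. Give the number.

16

The MRCA of Melursus_vulgaris and Clostridium_domesticus is the node subtending ((Clostridium_domesticus,(Betula_longipes,(Pongo_maculatus,(((Cuon_palustris,Musca_major),Pseudotsuga_viridis),Oncorhynchus_sapiens)))),(((Larix_albus,Anas_robustus),Felis_montanus),(((((Rattus_brevicauda,Nyctereutes_bicolor),Melursus_vulgaris),Saimiri_sapiens),Helarctos_fluviatilis),Lutra_longipes))).
That clade contains 16 terminal taxa: Anas_robustus, Betula_longipes, Clostridium_domesticus, Cuon_palustris, Felis_montanus, Helarctos_fluviatilis, Larix_albus, Lutra_longipes, Melursus_vulgaris, Musca_major, Nyctereutes_bicolor, Oncorhynchus_sapiens, Pongo_maculatus, Pseudotsuga_viridis, Rattus_brevicauda, Saimiri_sapiens.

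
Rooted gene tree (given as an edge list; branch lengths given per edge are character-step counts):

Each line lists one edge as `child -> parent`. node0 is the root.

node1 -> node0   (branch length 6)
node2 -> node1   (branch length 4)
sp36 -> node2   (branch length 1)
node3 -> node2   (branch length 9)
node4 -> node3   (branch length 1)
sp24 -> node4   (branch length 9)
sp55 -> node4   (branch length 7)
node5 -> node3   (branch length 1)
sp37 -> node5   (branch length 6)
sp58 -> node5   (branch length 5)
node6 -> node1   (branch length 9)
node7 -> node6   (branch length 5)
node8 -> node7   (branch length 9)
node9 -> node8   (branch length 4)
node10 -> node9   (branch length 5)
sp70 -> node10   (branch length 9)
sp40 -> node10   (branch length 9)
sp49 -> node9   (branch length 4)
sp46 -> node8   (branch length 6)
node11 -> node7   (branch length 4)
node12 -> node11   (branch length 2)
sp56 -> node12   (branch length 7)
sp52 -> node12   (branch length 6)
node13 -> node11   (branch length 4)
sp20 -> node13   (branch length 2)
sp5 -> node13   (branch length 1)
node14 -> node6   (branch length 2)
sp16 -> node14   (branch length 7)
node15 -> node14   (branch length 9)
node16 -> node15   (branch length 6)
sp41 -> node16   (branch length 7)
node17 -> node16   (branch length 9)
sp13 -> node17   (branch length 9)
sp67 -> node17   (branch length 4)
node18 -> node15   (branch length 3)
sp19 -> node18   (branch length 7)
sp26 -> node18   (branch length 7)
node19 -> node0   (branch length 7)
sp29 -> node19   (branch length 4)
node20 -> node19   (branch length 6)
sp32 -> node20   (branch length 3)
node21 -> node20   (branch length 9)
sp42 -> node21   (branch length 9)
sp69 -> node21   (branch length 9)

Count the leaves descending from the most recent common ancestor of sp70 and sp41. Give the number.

14

The MRCA of sp70 and sp41 is the node subtending (((((sp70,sp40),sp49),sp46),((sp56,sp52),(sp20,sp5))),(sp16,((sp41,(sp13,sp67)),(sp19,sp26)))).
That clade contains 14 terminal taxa: sp13, sp16, sp19, sp20, sp26, sp40, sp41, sp46, sp49, sp5, sp52, sp56, sp67, sp70.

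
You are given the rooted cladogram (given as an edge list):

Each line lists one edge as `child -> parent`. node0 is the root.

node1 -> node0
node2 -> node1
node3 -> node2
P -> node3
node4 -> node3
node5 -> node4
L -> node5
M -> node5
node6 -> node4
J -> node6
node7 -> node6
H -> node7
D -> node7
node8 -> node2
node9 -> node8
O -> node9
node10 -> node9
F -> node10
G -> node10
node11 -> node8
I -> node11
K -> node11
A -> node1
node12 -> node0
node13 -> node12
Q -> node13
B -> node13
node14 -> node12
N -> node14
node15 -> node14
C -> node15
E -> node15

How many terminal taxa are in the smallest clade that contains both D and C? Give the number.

The MRCA of D and C is the root, so the clade is the entire tree.
That clade contains 17 terminal taxa: A, B, C, D, E, F, G, H, I, J, K, L, M, N, O, P, Q.

17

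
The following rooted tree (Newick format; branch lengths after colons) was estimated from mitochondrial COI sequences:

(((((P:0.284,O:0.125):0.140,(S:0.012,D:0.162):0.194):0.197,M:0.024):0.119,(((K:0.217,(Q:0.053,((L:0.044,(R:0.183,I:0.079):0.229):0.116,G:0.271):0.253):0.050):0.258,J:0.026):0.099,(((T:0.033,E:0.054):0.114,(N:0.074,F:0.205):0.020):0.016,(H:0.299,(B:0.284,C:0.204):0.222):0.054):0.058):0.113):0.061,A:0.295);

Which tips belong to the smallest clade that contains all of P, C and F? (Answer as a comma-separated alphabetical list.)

Tracing P: it sits inside (P,O).
Tracing C: it sits inside (B,C).
Tracing F: it sits inside (N,F).
The smallest clade enclosing all 3 is ((((P,O),(S,D)),M),(((K,(Q,((L,(R,I)),G))),J),(((T,E),(N,F)),(H,(B,C))))); the answer is its 19 terminal taxa in alphabetical order.

B, C, D, E, F, G, H, I, J, K, L, M, N, O, P, Q, R, S, T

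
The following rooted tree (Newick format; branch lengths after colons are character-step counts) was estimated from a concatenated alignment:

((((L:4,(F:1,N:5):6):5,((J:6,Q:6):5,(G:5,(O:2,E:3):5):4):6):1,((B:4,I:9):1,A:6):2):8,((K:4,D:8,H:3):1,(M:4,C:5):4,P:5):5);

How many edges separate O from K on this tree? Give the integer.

9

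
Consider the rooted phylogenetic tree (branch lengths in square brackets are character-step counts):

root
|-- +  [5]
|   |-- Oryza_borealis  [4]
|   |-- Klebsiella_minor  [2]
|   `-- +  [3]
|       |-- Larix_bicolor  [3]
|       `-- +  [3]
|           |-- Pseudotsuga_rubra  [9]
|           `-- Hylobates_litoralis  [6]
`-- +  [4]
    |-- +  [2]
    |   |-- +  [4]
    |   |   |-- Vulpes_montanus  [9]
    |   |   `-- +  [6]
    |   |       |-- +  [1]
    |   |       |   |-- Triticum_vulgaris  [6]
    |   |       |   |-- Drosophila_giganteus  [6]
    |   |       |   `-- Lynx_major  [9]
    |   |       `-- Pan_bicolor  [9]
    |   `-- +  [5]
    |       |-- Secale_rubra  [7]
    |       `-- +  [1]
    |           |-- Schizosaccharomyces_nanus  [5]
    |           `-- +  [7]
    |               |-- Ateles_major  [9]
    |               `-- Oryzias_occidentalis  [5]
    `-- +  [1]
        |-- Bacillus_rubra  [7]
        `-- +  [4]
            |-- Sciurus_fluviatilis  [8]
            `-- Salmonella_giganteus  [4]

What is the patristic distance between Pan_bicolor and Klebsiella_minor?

32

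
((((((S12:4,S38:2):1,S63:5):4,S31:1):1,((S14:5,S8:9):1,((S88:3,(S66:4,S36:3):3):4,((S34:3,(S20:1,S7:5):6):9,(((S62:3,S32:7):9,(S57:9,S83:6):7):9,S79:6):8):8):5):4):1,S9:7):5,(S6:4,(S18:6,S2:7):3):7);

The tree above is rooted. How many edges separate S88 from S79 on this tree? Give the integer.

The MRCA of S88 and S79 is the node subtending ((S88,(S66,S36)),((S34,(S20,S7)),(((S62,S32),(S57,S83)),S79))).
From S88 up to that node: 2 branches. From S79 up to the same node: 3 branches. Total: 2 + 3 = 5.

5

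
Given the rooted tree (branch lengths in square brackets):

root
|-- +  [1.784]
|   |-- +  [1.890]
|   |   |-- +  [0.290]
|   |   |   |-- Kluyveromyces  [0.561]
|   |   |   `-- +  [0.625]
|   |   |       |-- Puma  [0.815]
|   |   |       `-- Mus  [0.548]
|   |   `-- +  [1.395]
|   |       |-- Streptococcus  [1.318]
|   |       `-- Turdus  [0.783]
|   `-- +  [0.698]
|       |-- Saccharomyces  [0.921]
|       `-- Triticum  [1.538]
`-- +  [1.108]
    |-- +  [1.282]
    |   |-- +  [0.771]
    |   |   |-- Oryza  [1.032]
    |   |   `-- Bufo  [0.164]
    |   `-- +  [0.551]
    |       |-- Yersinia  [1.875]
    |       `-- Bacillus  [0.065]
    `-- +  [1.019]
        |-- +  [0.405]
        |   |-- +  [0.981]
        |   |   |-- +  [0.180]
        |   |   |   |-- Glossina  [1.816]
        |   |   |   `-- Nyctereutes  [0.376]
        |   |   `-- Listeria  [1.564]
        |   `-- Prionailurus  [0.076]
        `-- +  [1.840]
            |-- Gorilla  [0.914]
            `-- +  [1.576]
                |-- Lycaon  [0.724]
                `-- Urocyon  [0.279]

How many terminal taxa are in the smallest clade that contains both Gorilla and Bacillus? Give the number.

The MRCA of Gorilla and Bacillus is the node subtending (((Oryza,Bufo),(Yersinia,Bacillus)),((((Glossina,Nyctereutes),Listeria),Prionailurus),(Gorilla,(Lycaon,Urocyon)))).
That clade contains 11 terminal taxa: Bacillus, Bufo, Glossina, Gorilla, Listeria, Lycaon, Nyctereutes, Oryza, Prionailurus, Urocyon, Yersinia.

11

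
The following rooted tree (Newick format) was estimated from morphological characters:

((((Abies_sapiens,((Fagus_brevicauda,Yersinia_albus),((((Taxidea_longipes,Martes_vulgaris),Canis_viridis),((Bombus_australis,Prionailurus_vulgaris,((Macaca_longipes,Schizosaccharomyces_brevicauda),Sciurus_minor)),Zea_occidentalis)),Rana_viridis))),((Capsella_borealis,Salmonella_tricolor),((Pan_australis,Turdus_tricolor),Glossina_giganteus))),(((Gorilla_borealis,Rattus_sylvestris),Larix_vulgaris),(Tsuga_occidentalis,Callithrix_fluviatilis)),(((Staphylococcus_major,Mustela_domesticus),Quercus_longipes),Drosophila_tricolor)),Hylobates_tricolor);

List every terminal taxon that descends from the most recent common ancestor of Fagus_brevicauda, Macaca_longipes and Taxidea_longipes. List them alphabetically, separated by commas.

Bombus_australis, Canis_viridis, Fagus_brevicauda, Macaca_longipes, Martes_vulgaris, Prionailurus_vulgaris, Rana_viridis, Schizosaccharomyces_brevicauda, Sciurus_minor, Taxidea_longipes, Yersinia_albus, Zea_occidentalis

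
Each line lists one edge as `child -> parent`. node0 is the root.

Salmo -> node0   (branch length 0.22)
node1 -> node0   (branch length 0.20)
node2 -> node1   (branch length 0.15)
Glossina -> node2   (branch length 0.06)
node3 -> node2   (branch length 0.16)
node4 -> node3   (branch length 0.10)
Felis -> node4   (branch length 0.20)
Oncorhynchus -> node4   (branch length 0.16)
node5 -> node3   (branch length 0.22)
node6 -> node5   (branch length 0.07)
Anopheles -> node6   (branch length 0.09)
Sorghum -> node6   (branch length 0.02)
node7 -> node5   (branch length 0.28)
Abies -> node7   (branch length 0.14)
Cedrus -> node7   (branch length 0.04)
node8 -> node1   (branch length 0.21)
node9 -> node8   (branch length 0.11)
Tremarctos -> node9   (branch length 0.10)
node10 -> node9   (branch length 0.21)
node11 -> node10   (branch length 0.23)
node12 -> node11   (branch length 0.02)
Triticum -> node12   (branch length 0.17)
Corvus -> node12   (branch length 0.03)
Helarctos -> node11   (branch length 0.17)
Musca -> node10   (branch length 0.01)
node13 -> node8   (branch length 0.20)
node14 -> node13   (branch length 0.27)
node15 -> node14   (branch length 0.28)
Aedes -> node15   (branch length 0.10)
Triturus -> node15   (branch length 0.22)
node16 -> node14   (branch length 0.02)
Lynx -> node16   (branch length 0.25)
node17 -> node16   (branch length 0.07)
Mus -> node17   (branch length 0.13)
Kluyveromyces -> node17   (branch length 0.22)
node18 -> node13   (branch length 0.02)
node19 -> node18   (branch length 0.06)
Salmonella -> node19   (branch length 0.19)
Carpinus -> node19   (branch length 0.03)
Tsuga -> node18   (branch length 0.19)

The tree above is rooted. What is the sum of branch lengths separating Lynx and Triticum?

The path runs Lynx → … → MRCA → … → Triticum; the MRCA is the node subtending ((Tremarctos,(((Triticum,Corvus),Helarctos),Musca)),(((Aedes,Triturus),(Lynx,(Mus,Kluyveromyces))),((Salmonella,Carpinus),Tsuga))).
Branch lengths along that path: 0.25 + 0.02 + 0.27 + 0.20 + 0.11 + 0.21 + 0.23 + 0.02 + 0.17 = 1.48.

1.48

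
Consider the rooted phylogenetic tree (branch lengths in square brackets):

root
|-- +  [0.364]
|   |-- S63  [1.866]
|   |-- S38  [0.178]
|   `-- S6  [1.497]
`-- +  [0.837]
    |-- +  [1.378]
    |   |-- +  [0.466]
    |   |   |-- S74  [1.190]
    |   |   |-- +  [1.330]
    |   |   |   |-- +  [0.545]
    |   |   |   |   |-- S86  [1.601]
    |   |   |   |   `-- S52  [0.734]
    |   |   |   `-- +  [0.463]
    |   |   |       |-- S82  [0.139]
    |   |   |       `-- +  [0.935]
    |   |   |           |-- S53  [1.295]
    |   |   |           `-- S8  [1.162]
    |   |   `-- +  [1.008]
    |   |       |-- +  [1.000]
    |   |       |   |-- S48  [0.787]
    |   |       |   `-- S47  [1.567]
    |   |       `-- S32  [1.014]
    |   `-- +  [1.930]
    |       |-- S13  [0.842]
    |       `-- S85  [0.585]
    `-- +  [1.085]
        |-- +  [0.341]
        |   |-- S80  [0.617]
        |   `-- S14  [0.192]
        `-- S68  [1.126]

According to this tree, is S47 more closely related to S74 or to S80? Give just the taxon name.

S74

The MRCA of S47 and S74 subtends (S74,((S86,S52),(S82,(S53,S8))),((S48,S47),S32)) (9 taxa).
The MRCA of S47 and S80 subtends (((S74,((S86,S52),(S82,(S53,S8))),((S48,S47),S32)),(S13,S85)),((S80,S14),S68)) (14 taxa).
The first is nested inside the second, so S47 shares a more recent common ancestor with S74.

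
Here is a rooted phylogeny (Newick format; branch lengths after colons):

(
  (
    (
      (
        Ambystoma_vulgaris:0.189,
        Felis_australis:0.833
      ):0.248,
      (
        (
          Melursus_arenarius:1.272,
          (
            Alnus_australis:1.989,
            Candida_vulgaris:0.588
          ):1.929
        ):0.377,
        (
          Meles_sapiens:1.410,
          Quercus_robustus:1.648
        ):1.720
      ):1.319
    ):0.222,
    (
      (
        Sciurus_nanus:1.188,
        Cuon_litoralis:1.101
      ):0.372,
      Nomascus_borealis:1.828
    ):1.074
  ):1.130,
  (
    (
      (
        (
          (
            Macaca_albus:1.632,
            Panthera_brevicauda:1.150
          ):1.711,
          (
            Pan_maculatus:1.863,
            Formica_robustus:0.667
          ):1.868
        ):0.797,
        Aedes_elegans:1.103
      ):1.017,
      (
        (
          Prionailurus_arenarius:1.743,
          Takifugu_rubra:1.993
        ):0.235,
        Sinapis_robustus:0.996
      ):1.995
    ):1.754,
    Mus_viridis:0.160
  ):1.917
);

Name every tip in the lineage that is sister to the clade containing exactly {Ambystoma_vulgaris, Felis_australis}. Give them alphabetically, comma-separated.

Alnus_australis, Candida_vulgaris, Meles_sapiens, Melursus_arenarius, Quercus_robustus

The clade containing exactly {Ambystoma_vulgaris, Felis_australis} attaches to the tree at the node subtending ((Ambystoma_vulgaris,Felis_australis),((Melursus_arenarius,(Alnus_australis,Candida_vulgaris)),(Meles_sapiens,Quercus_robustus))).
The other lineage descending from that same node — the sister group — is ((Melursus_arenarius,(Alnus_australis,Candida_vulgaris)),(Meles_sapiens,Quercus_robustus)); its 5 tips in alphabetical order are the answer.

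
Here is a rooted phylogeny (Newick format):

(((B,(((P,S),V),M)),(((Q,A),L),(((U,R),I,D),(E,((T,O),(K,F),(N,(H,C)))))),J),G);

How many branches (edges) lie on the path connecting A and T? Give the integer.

The MRCA of A and T is the node subtending (((Q,A),L),(((U,R),I,D),(E,((T,O),(K,F),(N,(H,C)))))).
From A up to that node: 3 branches. From T up to the same node: 5 branches. Total: 3 + 5 = 8.

8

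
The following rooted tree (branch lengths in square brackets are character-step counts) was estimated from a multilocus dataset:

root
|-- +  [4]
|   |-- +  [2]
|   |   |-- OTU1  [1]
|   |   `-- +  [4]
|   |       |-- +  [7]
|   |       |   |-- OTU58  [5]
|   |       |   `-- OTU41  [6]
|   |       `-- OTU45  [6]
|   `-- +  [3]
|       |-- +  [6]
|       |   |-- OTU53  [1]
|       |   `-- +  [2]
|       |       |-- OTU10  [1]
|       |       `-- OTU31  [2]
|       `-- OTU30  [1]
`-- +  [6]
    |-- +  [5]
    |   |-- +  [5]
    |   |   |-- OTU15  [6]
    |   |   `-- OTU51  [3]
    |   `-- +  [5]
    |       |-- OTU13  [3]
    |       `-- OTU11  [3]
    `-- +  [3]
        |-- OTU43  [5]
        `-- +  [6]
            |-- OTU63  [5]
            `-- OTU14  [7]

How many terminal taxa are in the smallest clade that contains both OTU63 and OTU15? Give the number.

The MRCA of OTU63 and OTU15 is the node subtending (((OTU15,OTU51),(OTU13,OTU11)),(OTU43,(OTU63,OTU14))).
That clade contains 7 terminal taxa: OTU11, OTU13, OTU14, OTU15, OTU43, OTU51, OTU63.

7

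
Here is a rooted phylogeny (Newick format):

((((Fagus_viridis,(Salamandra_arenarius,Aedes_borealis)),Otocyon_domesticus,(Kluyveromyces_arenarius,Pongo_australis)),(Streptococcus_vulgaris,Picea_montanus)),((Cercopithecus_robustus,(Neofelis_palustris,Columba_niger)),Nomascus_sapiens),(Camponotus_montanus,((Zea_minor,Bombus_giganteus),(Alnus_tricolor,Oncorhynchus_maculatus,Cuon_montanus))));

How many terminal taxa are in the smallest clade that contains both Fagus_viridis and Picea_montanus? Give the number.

The MRCA of Fagus_viridis and Picea_montanus is the node subtending (((Fagus_viridis,(Salamandra_arenarius,Aedes_borealis)),Otocyon_domesticus,(Kluyveromyces_arenarius,Pongo_australis)),(Streptococcus_vulgaris,Picea_montanus)).
That clade contains 8 terminal taxa: Aedes_borealis, Fagus_viridis, Kluyveromyces_arenarius, Otocyon_domesticus, Picea_montanus, Pongo_australis, Salamandra_arenarius, Streptococcus_vulgaris.

8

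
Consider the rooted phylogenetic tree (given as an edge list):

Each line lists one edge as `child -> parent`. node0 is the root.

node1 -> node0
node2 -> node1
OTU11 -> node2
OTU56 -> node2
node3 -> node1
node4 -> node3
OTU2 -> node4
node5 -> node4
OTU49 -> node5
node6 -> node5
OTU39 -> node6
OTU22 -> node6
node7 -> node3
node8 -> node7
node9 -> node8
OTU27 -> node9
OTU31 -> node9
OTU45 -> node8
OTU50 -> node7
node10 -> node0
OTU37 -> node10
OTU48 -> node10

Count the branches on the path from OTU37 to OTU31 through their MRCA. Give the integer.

8

The MRCA of OTU37 and OTU31 is the root of the tree.
From OTU37 up to that node: 2 branches. From OTU31 up to the same node: 6 branches. Total: 2 + 6 = 8.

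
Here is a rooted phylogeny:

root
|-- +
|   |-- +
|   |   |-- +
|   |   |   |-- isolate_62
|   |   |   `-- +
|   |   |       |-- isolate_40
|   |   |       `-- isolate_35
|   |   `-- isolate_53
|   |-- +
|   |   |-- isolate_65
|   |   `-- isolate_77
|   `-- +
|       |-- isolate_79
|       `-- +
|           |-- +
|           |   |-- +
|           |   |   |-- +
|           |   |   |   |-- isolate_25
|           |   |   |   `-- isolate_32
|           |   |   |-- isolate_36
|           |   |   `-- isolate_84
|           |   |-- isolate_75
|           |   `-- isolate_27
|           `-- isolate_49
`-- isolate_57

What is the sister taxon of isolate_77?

isolate_65

isolate_77 attaches to the tree at the node subtending (isolate_65,isolate_77).
The other lineage descending from that same node — the sister group — is the single tip isolate_65.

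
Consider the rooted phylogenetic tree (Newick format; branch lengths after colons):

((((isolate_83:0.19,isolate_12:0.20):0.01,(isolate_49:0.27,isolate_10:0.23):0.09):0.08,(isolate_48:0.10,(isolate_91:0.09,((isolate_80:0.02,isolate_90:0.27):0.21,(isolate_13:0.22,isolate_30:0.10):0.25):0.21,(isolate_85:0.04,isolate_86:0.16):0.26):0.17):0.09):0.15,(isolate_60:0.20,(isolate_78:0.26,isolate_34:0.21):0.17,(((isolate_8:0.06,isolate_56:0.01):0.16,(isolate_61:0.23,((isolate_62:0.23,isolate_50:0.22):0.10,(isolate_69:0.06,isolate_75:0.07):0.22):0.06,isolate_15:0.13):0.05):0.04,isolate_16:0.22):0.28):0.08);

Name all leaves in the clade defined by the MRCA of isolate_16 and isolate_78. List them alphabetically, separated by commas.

isolate_15, isolate_16, isolate_34, isolate_50, isolate_56, isolate_60, isolate_61, isolate_62, isolate_69, isolate_75, isolate_78, isolate_8

Tracing isolate_16: it sits inside (((isolate_8,isolate_56),(isolate_61,((isolate_62,isolate_50),(isolate_69,isolate_75)),isolate_15)),isolate_16).
Tracing isolate_78: it sits inside (isolate_78,isolate_34).
The smallest clade enclosing both is (isolate_60,(isolate_78,isolate_34),(((isolate_8,isolate_56),(isolate_61,((isolate_62,isolate_50),(isolate_69,isolate_75)),isolate_15)),isolate_16)); the answer is its 12 terminal taxa in alphabetical order.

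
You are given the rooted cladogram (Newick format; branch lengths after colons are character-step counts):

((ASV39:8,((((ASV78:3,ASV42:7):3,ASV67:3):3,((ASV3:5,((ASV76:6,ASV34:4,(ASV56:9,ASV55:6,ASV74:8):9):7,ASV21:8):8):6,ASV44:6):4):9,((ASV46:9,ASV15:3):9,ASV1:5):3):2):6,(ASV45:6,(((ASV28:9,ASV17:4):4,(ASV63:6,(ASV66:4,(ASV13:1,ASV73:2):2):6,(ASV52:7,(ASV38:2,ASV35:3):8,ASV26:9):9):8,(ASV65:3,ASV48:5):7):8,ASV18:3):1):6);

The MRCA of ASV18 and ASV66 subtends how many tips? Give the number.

The MRCA of ASV18 and ASV66 is the node subtending (((ASV28,ASV17),(ASV63,(ASV66,(ASV13,ASV73)),(ASV52,(ASV38,ASV35),ASV26)),(ASV65,ASV48)),ASV18).
That clade contains 13 terminal taxa: ASV13, ASV17, ASV18, ASV26, ASV28, ASV35, ASV38, ASV48, ASV52, ASV63, ASV65, ASV66, ASV73.

13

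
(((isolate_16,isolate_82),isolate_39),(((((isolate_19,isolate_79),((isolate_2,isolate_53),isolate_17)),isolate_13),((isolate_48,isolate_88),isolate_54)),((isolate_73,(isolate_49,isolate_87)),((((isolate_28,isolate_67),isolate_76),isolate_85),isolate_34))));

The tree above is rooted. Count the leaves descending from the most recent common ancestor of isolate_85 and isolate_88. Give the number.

17

The MRCA of isolate_85 and isolate_88 is the node subtending (((((isolate_19,isolate_79),((isolate_2,isolate_53),isolate_17)),isolate_13),((isolate_48,isolate_88),isolate_54)),((isolate_73,(isolate_49,isolate_87)),((((isolate_28,isolate_67),isolate_76),isolate_85),isolate_34))).
That clade contains 17 terminal taxa: isolate_13, isolate_17, isolate_19, isolate_2, isolate_28, isolate_34, isolate_48, isolate_49, isolate_53, isolate_54, isolate_67, isolate_73, isolate_76, isolate_79, isolate_85, isolate_87, isolate_88.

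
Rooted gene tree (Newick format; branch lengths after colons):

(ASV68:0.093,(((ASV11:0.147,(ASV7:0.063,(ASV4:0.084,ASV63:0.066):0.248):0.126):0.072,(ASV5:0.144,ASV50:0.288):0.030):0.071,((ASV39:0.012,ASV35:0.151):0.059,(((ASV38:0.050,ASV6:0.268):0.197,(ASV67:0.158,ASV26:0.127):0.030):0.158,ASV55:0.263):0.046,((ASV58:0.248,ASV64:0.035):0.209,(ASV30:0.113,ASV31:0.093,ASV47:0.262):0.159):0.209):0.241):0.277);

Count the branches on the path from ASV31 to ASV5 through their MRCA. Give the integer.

The MRCA of ASV31 and ASV5 is the node subtending (((ASV11,(ASV7,(ASV4,ASV63))),(ASV5,ASV50)),((ASV39,ASV35),(((ASV38,ASV6),(ASV67,ASV26)),ASV55),((ASV58,ASV64),(ASV30,ASV31,ASV47)))).
From ASV31 up to that node: 4 branches. From ASV5 up to the same node: 3 branches. Total: 4 + 3 = 7.

7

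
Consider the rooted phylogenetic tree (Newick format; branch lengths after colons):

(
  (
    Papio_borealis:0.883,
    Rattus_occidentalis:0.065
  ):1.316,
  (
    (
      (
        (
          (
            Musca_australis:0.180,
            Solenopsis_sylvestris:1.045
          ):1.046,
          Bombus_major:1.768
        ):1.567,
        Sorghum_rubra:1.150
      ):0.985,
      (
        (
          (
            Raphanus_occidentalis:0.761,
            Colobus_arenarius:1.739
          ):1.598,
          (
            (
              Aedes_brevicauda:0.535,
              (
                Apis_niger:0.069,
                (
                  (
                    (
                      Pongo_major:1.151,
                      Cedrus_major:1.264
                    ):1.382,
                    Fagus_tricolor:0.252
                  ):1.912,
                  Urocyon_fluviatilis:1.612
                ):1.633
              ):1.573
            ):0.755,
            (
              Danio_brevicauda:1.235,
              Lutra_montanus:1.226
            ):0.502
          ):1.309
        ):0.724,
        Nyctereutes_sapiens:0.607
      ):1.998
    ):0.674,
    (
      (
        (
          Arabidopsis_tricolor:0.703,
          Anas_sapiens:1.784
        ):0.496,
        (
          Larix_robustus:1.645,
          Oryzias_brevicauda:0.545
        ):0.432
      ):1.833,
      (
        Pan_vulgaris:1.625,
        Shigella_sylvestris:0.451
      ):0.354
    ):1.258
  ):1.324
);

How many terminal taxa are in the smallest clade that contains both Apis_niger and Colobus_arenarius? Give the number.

10

The MRCA of Apis_niger and Colobus_arenarius is the node subtending ((Raphanus_occidentalis,Colobus_arenarius),((Aedes_brevicauda,(Apis_niger,(((Pongo_major,Cedrus_major),Fagus_tricolor),Urocyon_fluviatilis))),(Danio_brevicauda,Lutra_montanus))).
That clade contains 10 terminal taxa: Aedes_brevicauda, Apis_niger, Cedrus_major, Colobus_arenarius, Danio_brevicauda, Fagus_tricolor, Lutra_montanus, Pongo_major, Raphanus_occidentalis, Urocyon_fluviatilis.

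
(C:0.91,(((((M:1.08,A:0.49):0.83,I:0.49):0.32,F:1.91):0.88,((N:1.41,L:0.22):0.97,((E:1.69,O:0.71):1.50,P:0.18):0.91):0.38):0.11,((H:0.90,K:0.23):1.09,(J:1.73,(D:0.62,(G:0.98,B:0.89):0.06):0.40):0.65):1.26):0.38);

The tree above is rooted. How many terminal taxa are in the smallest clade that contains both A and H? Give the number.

15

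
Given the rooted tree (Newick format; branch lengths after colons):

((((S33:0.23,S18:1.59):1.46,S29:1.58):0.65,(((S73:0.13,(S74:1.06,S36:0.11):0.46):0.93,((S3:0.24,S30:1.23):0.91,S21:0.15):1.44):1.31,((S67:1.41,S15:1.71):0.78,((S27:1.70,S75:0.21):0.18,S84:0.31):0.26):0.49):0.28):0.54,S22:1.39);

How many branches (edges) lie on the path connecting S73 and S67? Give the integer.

The MRCA of S73 and S67 is the node subtending (((S73,(S74,S36)),((S3,S30),S21)),((S67,S15),((S27,S75),S84))).
From S73 up to that node: 3 branches. From S67 up to the same node: 3 branches. Total: 3 + 3 = 6.

6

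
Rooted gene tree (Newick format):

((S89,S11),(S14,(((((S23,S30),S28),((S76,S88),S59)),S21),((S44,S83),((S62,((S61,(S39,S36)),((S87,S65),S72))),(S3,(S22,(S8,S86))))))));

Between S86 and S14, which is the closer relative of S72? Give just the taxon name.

The MRCA of S72 and S86 subtends ((S62,((S61,(S39,S36)),((S87,S65),S72))),(S3,(S22,(S8,S86)))) (11 taxa).
The MRCA of S72 and S14 subtends (S14,(((((S23,S30),S28),((S76,S88),S59)),S21),((S44,S83),((S62,((S61,(S39,S36)),((S87,S65),S72))),(S3,(S22,(S8,S86))))))) (21 taxa).
The first is nested inside the second, so S72 shares a more recent common ancestor with S86.

S86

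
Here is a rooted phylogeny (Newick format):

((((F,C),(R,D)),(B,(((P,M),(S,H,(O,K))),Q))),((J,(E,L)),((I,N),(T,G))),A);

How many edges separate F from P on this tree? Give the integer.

The MRCA of F and P is the node subtending (((F,C),(R,D)),(B,(((P,M),(S,H,(O,K))),Q))).
From F up to that node: 3 branches. From P up to the same node: 5 branches. Total: 3 + 5 = 8.

8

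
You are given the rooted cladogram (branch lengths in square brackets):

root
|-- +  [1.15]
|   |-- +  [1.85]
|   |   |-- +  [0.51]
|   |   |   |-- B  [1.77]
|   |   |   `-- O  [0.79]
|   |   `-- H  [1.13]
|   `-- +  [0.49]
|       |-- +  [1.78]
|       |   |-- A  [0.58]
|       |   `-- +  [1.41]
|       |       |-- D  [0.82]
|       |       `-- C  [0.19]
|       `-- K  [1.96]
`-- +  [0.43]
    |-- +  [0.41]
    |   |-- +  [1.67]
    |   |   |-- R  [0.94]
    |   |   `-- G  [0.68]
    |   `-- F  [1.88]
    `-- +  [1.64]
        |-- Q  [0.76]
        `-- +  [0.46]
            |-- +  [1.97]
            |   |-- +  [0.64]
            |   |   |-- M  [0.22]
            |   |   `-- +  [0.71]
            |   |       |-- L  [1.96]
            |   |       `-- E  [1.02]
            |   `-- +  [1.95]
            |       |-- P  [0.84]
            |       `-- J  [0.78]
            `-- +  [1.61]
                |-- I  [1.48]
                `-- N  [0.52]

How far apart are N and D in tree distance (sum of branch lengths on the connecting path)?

10.31

The path runs N → … → MRCA → … → D; the MRCA is the root of the tree.
Branch lengths along that path: 0.52 + 1.61 + 0.46 + 1.64 + 0.43 + 1.15 + 0.49 + 1.78 + 1.41 + 0.82 = 10.31.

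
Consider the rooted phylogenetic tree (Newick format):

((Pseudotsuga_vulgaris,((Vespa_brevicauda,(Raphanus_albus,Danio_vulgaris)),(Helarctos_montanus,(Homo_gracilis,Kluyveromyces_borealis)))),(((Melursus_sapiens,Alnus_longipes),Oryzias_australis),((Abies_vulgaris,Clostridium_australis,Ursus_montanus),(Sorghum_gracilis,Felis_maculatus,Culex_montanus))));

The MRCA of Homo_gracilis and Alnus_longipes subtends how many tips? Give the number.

16

The MRCA of Homo_gracilis and Alnus_longipes is the root, so the clade is the entire tree.
That clade contains 16 terminal taxa: Abies_vulgaris, Alnus_longipes, Clostridium_australis, Culex_montanus, Danio_vulgaris, Felis_maculatus, Helarctos_montanus, Homo_gracilis, Kluyveromyces_borealis, Melursus_sapiens, Oryzias_australis, Pseudotsuga_vulgaris, Raphanus_albus, Sorghum_gracilis, Ursus_montanus, Vespa_brevicauda.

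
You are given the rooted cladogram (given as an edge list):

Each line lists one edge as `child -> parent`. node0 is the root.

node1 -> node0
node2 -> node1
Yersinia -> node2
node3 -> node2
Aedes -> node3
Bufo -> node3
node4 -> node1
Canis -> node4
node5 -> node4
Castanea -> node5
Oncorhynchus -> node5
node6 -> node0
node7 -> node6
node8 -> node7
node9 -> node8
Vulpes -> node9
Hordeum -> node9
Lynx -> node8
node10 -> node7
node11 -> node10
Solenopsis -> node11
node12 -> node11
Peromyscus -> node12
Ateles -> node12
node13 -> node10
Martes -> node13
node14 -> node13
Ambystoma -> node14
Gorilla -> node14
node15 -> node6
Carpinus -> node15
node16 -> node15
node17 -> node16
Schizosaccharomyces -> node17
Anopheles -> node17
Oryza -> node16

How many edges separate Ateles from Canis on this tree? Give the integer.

9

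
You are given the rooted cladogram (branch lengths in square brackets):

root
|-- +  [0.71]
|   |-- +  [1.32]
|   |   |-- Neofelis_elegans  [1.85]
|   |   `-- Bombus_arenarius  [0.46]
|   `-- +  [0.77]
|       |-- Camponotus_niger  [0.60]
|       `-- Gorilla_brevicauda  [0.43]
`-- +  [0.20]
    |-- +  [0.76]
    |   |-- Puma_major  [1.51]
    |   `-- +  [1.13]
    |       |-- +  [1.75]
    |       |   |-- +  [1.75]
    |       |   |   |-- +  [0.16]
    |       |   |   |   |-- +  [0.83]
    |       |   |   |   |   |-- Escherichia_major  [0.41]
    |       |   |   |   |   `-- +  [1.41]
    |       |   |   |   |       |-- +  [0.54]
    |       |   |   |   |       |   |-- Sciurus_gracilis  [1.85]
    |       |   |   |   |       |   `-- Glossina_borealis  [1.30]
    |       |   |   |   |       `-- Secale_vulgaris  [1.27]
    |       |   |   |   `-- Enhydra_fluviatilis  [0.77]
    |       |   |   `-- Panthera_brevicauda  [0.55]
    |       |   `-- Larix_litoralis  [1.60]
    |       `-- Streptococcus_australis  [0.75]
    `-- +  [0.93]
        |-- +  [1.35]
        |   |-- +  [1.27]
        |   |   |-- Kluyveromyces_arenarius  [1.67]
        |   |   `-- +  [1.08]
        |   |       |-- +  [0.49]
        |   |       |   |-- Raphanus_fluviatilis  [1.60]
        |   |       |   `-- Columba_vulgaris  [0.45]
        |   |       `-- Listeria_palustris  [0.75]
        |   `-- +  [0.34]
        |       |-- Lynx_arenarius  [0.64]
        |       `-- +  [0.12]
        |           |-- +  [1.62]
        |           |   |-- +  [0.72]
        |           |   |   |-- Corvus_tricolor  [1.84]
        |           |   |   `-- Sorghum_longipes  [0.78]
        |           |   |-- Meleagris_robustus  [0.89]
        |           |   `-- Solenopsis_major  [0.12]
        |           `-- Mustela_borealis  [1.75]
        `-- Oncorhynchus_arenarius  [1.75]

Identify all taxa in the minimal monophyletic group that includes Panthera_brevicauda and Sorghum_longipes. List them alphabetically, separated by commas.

Columba_vulgaris, Corvus_tricolor, Enhydra_fluviatilis, Escherichia_major, Glossina_borealis, Kluyveromyces_arenarius, Larix_litoralis, Listeria_palustris, Lynx_arenarius, Meleagris_robustus, Mustela_borealis, Oncorhynchus_arenarius, Panthera_brevicauda, Puma_major, Raphanus_fluviatilis, Sciurus_gracilis, Secale_vulgaris, Solenopsis_major, Sorghum_longipes, Streptococcus_australis

Tracing Panthera_brevicauda: it sits inside (((Escherichia_major,((Sciurus_gracilis,Glossina_borealis),Secale_vulgaris)),Enhydra_fluviatilis),Panthera_brevicauda).
Tracing Sorghum_longipes: it sits inside (Corvus_tricolor,Sorghum_longipes).
The smallest clade enclosing both is ((Puma_major,(((((Escherichia_major,((Sciurus_gracilis,Glossina_borealis),Secale_vulgaris)),Enhydra_fluviatilis),Panthera_brevicauda),Larix_litoralis),Streptococcus_australis)),(((Kluyveromyces_arenarius,((Raphanus_fluviatilis,Columba_vulgaris),Listeria_palustris)),(Lynx_arenarius,(((Corvus_tricolor,Sorghum_longipes),Meleagris_robustus,Solenopsis_major),Mustela_borealis))),Oncorhynchus_arenarius)); the answer is its 20 terminal taxa in alphabetical order.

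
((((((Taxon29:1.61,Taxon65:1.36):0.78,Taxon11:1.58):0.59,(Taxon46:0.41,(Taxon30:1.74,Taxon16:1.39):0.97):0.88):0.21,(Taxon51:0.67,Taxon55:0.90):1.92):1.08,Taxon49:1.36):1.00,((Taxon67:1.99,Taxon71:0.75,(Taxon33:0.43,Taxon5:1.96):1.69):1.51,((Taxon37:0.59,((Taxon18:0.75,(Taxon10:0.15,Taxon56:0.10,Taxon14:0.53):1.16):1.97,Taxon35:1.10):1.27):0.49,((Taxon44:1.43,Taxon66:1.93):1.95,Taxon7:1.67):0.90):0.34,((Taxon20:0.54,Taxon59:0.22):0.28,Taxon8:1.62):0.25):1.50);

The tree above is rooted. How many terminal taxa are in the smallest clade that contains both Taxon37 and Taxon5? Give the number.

16

The MRCA of Taxon37 and Taxon5 is the node subtending ((Taxon67,Taxon71,(Taxon33,Taxon5)),((Taxon37,((Taxon18,(Taxon10,Taxon56,Taxon14)),Taxon35)),((Taxon44,Taxon66),Taxon7)),((Taxon20,Taxon59),Taxon8)).
That clade contains 16 terminal taxa: Taxon10, Taxon14, Taxon18, Taxon20, Taxon33, Taxon35, Taxon37, Taxon44, Taxon5, Taxon56, Taxon59, Taxon66, Taxon67, Taxon7, Taxon71, Taxon8.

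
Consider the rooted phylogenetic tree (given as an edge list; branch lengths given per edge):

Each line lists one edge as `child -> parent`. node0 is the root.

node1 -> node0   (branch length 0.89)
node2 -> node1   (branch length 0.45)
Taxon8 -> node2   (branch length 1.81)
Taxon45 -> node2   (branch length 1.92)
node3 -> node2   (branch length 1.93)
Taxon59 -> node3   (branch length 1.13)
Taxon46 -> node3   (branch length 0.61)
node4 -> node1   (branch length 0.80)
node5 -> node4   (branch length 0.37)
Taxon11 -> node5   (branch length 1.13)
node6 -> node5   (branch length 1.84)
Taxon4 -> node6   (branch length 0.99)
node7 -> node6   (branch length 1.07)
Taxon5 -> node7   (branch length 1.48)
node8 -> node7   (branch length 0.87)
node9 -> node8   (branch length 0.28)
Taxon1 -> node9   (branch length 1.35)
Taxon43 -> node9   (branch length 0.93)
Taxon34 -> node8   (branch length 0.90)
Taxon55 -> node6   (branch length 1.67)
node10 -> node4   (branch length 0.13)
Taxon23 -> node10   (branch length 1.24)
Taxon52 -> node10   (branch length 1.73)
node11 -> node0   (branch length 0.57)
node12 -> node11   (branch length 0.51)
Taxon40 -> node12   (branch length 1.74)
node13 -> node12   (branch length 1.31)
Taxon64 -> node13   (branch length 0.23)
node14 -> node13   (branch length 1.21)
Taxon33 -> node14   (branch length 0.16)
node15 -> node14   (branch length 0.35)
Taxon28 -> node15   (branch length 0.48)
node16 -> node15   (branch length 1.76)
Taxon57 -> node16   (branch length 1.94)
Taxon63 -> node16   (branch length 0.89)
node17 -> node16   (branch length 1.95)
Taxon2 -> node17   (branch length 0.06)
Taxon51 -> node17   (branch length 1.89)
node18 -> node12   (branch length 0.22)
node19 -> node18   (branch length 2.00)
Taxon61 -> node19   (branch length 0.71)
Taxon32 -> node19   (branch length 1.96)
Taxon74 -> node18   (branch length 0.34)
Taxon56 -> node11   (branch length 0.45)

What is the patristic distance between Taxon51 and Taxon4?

14.44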